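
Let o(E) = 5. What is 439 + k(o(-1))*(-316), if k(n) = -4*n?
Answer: 6759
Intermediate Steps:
439 + k(o(-1))*(-316) = 439 - 4*5*(-316) = 439 - 20*(-316) = 439 + 6320 = 6759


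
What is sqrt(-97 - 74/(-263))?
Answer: I*sqrt(6689931)/263 ≈ 9.8346*I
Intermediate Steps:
sqrt(-97 - 74/(-263)) = sqrt(-97 - 74*(-1/263)) = sqrt(-97 + 74/263) = sqrt(-25437/263) = I*sqrt(6689931)/263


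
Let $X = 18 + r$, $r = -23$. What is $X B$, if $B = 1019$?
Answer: $-5095$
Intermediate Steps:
$X = -5$ ($X = 18 - 23 = -5$)
$X B = \left(-5\right) 1019 = -5095$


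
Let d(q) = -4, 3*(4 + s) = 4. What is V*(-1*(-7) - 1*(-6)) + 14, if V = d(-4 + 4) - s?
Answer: -10/3 ≈ -3.3333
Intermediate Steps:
s = -8/3 (s = -4 + (⅓)*4 = -4 + 4/3 = -8/3 ≈ -2.6667)
V = -4/3 (V = -4 - 1*(-8/3) = -4 + 8/3 = -4/3 ≈ -1.3333)
V*(-1*(-7) - 1*(-6)) + 14 = -4*(-1*(-7) - 1*(-6))/3 + 14 = -4*(7 + 6)/3 + 14 = -4/3*13 + 14 = -52/3 + 14 = -10/3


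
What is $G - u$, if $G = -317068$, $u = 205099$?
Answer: $-522167$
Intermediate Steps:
$G - u = -317068 - 205099 = -522167$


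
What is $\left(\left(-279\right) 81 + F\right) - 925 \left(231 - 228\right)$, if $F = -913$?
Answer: $-26287$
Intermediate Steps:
$\left(\left(-279\right) 81 + F\right) - 925 \left(231 - 228\right) = \left(\left(-279\right) 81 - 913\right) - 925 \left(231 - 228\right) = \left(-22599 - 913\right) - 925 \cdot 3 = -23512 - 2775 = -26287$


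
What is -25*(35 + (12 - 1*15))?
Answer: -800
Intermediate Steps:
-25*(35 + (12 - 1*15)) = -25*(35 + (12 - 15)) = -25*(35 - 3) = -25*32 = -800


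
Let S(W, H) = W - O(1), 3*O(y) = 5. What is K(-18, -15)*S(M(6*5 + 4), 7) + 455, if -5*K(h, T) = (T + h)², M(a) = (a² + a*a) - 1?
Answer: -2512589/5 ≈ -5.0252e+5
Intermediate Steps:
O(y) = 5/3 (O(y) = (⅓)*5 = 5/3)
M(a) = -1 + 2*a² (M(a) = (a² + a²) - 1 = 2*a² - 1 = -1 + 2*a²)
S(W, H) = -5/3 + W (S(W, H) = W - 1*5/3 = W - 5/3 = -5/3 + W)
K(h, T) = -(T + h)²/5
K(-18, -15)*S(M(6*5 + 4), 7) + 455 = (-(-15 - 18)²/5)*(-5/3 + (-1 + 2*(6*5 + 4)²)) + 455 = (-⅕*(-33)²)*(-5/3 + (-1 + 2*(30 + 4)²)) + 455 = (-⅕*1089)*(-5/3 + (-1 + 2*34²)) + 455 = -1089*(-5/3 + (-1 + 2*1156))/5 + 455 = -1089*(-5/3 + (-1 + 2312))/5 + 455 = -1089*(-5/3 + 2311)/5 + 455 = -1089/5*6928/3 + 455 = -2514864/5 + 455 = -2512589/5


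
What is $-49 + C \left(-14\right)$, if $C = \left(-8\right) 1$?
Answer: $63$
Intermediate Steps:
$C = -8$
$-49 + C \left(-14\right) = -49 - -112 = -49 + 112 = 63$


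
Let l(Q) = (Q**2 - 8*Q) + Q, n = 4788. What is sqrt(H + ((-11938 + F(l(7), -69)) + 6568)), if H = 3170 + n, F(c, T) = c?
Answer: 2*sqrt(647) ≈ 50.872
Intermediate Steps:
l(Q) = Q**2 - 7*Q
H = 7958 (H = 3170 + 4788 = 7958)
sqrt(H + ((-11938 + F(l(7), -69)) + 6568)) = sqrt(7958 + ((-11938 + 7*(-7 + 7)) + 6568)) = sqrt(7958 + ((-11938 + 7*0) + 6568)) = sqrt(7958 + ((-11938 + 0) + 6568)) = sqrt(7958 + (-11938 + 6568)) = sqrt(7958 - 5370) = sqrt(2588) = 2*sqrt(647)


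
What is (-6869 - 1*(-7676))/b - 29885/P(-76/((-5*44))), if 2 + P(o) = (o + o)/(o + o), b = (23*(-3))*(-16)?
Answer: 10997949/368 ≈ 29886.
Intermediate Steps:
b = 1104 (b = -69*(-16) = 1104)
P(o) = -1 (P(o) = -2 + (o + o)/(o + o) = -2 + (2*o)/((2*o)) = -2 + (2*o)*(1/(2*o)) = -2 + 1 = -1)
(-6869 - 1*(-7676))/b - 29885/P(-76/((-5*44))) = (-6869 - 1*(-7676))/1104 - 29885/(-1) = (-6869 + 7676)*(1/1104) - 29885*(-1) = 807*(1/1104) + 29885 = 269/368 + 29885 = 10997949/368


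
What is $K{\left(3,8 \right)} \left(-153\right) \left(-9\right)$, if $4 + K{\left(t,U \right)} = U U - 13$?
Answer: $64719$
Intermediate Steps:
$K{\left(t,U \right)} = -17 + U^{2}$ ($K{\left(t,U \right)} = -4 + \left(U U - 13\right) = -4 + \left(U^{2} - 13\right) = -4 + \left(-13 + U^{2}\right) = -17 + U^{2}$)
$K{\left(3,8 \right)} \left(-153\right) \left(-9\right) = \left(-17 + 8^{2}\right) \left(-153\right) \left(-9\right) = \left(-17 + 64\right) \left(-153\right) \left(-9\right) = 47 \left(-153\right) \left(-9\right) = \left(-7191\right) \left(-9\right) = 64719$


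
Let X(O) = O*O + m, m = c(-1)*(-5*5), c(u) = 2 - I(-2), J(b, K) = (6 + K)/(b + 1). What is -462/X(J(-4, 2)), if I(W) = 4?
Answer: -2079/257 ≈ -8.0895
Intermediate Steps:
J(b, K) = (6 + K)/(1 + b)
c(u) = -2 (c(u) = 2 - 1*4 = 2 - 4 = -2)
m = 50 (m = -(-10)*5 = -2*(-25) = 50)
X(O) = 50 + O² (X(O) = O*O + 50 = O² + 50 = 50 + O²)
-462/X(J(-4, 2)) = -462/(50 + ((6 + 2)/(1 - 4))²) = -462/(50 + (8/(-3))²) = -462/(50 + (-⅓*8)²) = -462/(50 + (-8/3)²) = -462/(50 + 64/9) = -462/514/9 = -462*9/514 = -2079/257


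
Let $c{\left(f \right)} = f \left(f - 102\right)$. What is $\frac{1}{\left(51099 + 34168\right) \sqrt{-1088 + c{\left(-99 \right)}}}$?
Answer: $\frac{\sqrt{18811}}{1603957537} \approx 8.5509 \cdot 10^{-8}$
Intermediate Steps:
$c{\left(f \right)} = f \left(-102 + f\right)$
$\frac{1}{\left(51099 + 34168\right) \sqrt{-1088 + c{\left(-99 \right)}}} = \frac{1}{\left(51099 + 34168\right) \sqrt{-1088 - 99 \left(-102 - 99\right)}} = \frac{1}{85267 \sqrt{-1088 - -19899}} = \frac{1}{85267 \sqrt{-1088 + 19899}} = \frac{1}{85267 \sqrt{18811}} = \frac{\frac{1}{18811} \sqrt{18811}}{85267} = \frac{\sqrt{18811}}{1603957537}$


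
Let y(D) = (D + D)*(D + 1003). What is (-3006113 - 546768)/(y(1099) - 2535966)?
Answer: -3552881/2084230 ≈ -1.7046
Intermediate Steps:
y(D) = 2*D*(1003 + D) (y(D) = (2*D)*(1003 + D) = 2*D*(1003 + D))
(-3006113 - 546768)/(y(1099) - 2535966) = (-3006113 - 546768)/(2*1099*(1003 + 1099) - 2535966) = -3552881/(2*1099*2102 - 2535966) = -3552881/(4620196 - 2535966) = -3552881/2084230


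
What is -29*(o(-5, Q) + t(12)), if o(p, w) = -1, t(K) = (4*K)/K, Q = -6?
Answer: -87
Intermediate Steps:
t(K) = 4
-29*(o(-5, Q) + t(12)) = -29*(-1 + 4) = -29*3 = -87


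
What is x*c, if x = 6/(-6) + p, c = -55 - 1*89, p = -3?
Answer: 576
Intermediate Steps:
c = -144 (c = -55 - 89 = -144)
x = -4 (x = 6/(-6) - 3 = 6*(-1/6) - 3 = -1 - 3 = -4)
x*c = -4*(-144) = 576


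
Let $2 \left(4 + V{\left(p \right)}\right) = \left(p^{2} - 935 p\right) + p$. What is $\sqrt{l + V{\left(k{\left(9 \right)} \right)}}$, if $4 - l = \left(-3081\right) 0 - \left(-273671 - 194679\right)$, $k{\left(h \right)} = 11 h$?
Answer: $\frac{i \sqrt{2038730}}{2} \approx 713.92 i$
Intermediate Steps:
$V{\left(p \right)} = -4 + \frac{p^{2}}{2} - 467 p$ ($V{\left(p \right)} = -4 + \frac{\left(p^{2} - 935 p\right) + p}{2} = -4 + \frac{p^{2} - 934 p}{2} = -4 + \left(\frac{p^{2}}{2} - 467 p\right) = -4 + \frac{p^{2}}{2} - 467 p$)
$l = -468346$ ($l = 4 - \left(\left(-3081\right) 0 - \left(-273671 - 194679\right)\right) = 4 - \left(0 - \left(-273671 - 194679\right)\right) = 4 - \left(0 - -468350\right) = 4 - \left(0 + 468350\right) = 4 - 468350 = -468346$)
$\sqrt{l + V{\left(k{\left(9 \right)} \right)}} = \sqrt{-468346 - \left(4 - \frac{9801}{2} + 467 \cdot 11 \cdot 9\right)} = \sqrt{-468346 - \left(46237 - \frac{9801}{2}\right)} = \sqrt{-468346 - \frac{82673}{2}} = \sqrt{- \frac{1019365}{2}} = \frac{i \sqrt{2038730}}{2}$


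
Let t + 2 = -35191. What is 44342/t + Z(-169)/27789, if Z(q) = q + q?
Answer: -138235008/108664253 ≈ -1.2721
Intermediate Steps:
t = -35193 (t = -2 - 35191 = -35193)
Z(q) = 2*q
44342/t + Z(-169)/27789 = 44342/(-35193) + (2*(-169))/27789 = 44342*(-1/35193) - 338*1/27789 = -44342/35193 - 338/27789 = -138235008/108664253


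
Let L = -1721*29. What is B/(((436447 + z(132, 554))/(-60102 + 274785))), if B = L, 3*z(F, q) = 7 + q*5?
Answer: -32143841541/1312118 ≈ -24498.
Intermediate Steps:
L = -49909
z(F, q) = 7/3 + 5*q/3 (z(F, q) = (7 + q*5)/3 = (7 + 5*q)/3 = 7/3 + 5*q/3)
B = -49909
B/(((436447 + z(132, 554))/(-60102 + 274785))) = -49909*(-60102 + 274785)/(436447 + (7/3 + (5/3)*554)) = -49909*214683/(436447 + (7/3 + 2770/3)) = -49909*214683/(436447 + 2777/3) = -49909/((1312118/3)*(1/214683)) = -49909/1312118/644049 = -49909*644049/1312118 = -32143841541/1312118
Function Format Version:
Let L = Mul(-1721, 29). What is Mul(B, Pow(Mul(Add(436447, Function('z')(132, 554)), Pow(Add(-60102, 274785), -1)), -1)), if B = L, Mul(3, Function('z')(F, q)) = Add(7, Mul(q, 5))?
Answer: Rational(-32143841541, 1312118) ≈ -24498.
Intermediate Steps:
L = -49909
Function('z')(F, q) = Add(Rational(7, 3), Mul(Rational(5, 3), q)) (Function('z')(F, q) = Mul(Rational(1, 3), Add(7, Mul(q, 5))) = Mul(Rational(1, 3), Add(7, Mul(5, q))) = Add(Rational(7, 3), Mul(Rational(5, 3), q)))
B = -49909
Mul(B, Pow(Mul(Add(436447, Function('z')(132, 554)), Pow(Add(-60102, 274785), -1)), -1)) = Mul(-49909, Pow(Mul(Add(436447, Add(Rational(7, 3), Mul(Rational(5, 3), 554))), Pow(Add(-60102, 274785), -1)), -1)) = Mul(-49909, Pow(Mul(Add(436447, Add(Rational(7, 3), Rational(2770, 3))), Pow(214683, -1)), -1)) = Mul(-49909, Pow(Mul(Add(436447, Rational(2777, 3)), Rational(1, 214683)), -1)) = Mul(-49909, Pow(Mul(Rational(1312118, 3), Rational(1, 214683)), -1)) = Mul(-49909, Pow(Rational(1312118, 644049), -1)) = Mul(-49909, Rational(644049, 1312118)) = Rational(-32143841541, 1312118)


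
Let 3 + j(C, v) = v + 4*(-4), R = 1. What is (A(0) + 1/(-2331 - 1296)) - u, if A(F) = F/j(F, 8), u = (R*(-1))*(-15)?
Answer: -54406/3627 ≈ -15.000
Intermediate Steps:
j(C, v) = -19 + v (j(C, v) = -3 + (v + 4*(-4)) = -3 + (v - 16) = -3 + (-16 + v) = -19 + v)
u = 15 (u = (1*(-1))*(-15) = -1*(-15) = 15)
A(F) = -F/11 (A(F) = F/(-19 + 8) = F/(-11) = F*(-1/11) = -F/11)
(A(0) + 1/(-2331 - 1296)) - u = (-1/11*0 + 1/(-2331 - 1296)) - 1*15 = (0 + 1/(-3627)) - 15 = (0 - 1/3627) - 15 = -1/3627 - 15 = -54406/3627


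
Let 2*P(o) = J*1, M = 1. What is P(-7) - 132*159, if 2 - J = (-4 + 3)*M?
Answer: -41973/2 ≈ -20987.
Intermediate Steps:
J = 3 (J = 2 - (-4 + 3) = 2 - (-1) = 2 - 1*(-1) = 2 + 1 = 3)
P(o) = 3/2 (P(o) = (3*1)/2 = (1/2)*3 = 3/2)
P(-7) - 132*159 = 3/2 - 132*159 = 3/2 - 20988 = -41973/2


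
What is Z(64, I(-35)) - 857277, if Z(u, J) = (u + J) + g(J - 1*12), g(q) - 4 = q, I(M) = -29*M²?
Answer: -928271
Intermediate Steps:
g(q) = 4 + q
Z(u, J) = -8 + u + 2*J (Z(u, J) = (u + J) + (4 + (J - 1*12)) = (J + u) + (4 + (J - 12)) = (J + u) + (4 + (-12 + J)) = (J + u) + (-8 + J) = -8 + u + 2*J)
Z(64, I(-35)) - 857277 = (-8 + 64 + 2*(-29*(-35)²)) - 857277 = (-8 + 64 + 2*(-29*1225)) - 857277 = (-8 + 64 + 2*(-35525)) - 857277 = (-8 + 64 - 71050) - 857277 = -70994 - 857277 = -928271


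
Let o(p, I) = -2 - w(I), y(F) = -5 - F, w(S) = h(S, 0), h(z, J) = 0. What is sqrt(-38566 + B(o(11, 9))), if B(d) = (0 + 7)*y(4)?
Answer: I*sqrt(38629) ≈ 196.54*I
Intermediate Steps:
w(S) = 0
o(p, I) = -2 (o(p, I) = -2 - 1*0 = -2 + 0 = -2)
B(d) = -63 (B(d) = (0 + 7)*(-5 - 1*4) = 7*(-5 - 4) = 7*(-9) = -63)
sqrt(-38566 + B(o(11, 9))) = sqrt(-38566 - 63) = sqrt(-38629) = I*sqrt(38629)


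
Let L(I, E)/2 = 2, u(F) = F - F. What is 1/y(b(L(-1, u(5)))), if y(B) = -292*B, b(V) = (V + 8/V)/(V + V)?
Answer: -1/219 ≈ -0.0045662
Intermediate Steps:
u(F) = 0
L(I, E) = 4 (L(I, E) = 2*2 = 4)
b(V) = (V + 8/V)/(2*V) (b(V) = (V + 8/V)/((2*V)) = (V + 8/V)*(1/(2*V)) = (V + 8/V)/(2*V))
1/y(b(L(-1, u(5)))) = 1/(-292*(½ + 4/4²)) = 1/(-292*(½ + 4*(1/16))) = 1/(-292*(½ + ¼)) = 1/(-292*¾) = 1/(-219) = -1/219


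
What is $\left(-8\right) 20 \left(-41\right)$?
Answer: $6560$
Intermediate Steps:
$\left(-8\right) 20 \left(-41\right) = \left(-160\right) \left(-41\right) = 6560$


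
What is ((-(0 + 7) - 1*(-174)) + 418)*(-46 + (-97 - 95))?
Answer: -139230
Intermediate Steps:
((-(0 + 7) - 1*(-174)) + 418)*(-46 + (-97 - 95)) = ((-1*7 + 174) + 418)*(-46 - 192) = ((-7 + 174) + 418)*(-238) = (167 + 418)*(-238) = 585*(-238) = -139230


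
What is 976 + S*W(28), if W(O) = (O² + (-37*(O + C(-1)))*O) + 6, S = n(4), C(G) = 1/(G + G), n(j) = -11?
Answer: 305676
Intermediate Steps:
C(G) = 1/(2*G)
S = -11
W(O) = 6 + O² + O*(37/2 - 37*O) (W(O) = (O² + (-37*(O + (½)/(-1)))*O) + 6 = (O² + (-37*(O + (½)*(-1)))*O) + 6 = (O² + (-37*(O - ½))*O) + 6 = (O² + (-37*(-½ + O))*O) + 6 = (O² + (37/2 - 37*O)*O) + 6 = (O² + O*(37/2 - 37*O)) + 6 = 6 + O² + O*(37/2 - 37*O))
976 + S*W(28) = 976 - 11*(6 - 36*28² + (37/2)*28) = 976 - 11*(6 - 36*784 + 518) = 976 - 11*(6 - 28224 + 518) = 976 - 11*(-27700) = 976 + 304700 = 305676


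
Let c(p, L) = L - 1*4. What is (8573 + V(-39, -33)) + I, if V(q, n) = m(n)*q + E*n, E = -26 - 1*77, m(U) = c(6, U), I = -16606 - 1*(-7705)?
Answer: 4514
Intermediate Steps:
I = -8901 (I = -16606 + 7705 = -8901)
c(p, L) = -4 + L (c(p, L) = L - 4 = -4 + L)
m(U) = -4 + U
E = -103 (E = -26 - 77 = -103)
V(q, n) = -103*n + q*(-4 + n) (V(q, n) = (-4 + n)*q - 103*n = q*(-4 + n) - 103*n = -103*n + q*(-4 + n))
(8573 + V(-39, -33)) + I = (8573 + (-103*(-33) - 39*(-4 - 33))) - 8901 = (8573 + (3399 - 39*(-37))) - 8901 = (8573 + (3399 + 1443)) - 8901 = (8573 + 4842) - 8901 = 13415 - 8901 = 4514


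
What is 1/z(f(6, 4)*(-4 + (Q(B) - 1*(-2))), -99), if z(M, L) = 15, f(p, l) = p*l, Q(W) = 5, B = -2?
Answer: 1/15 ≈ 0.066667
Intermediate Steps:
f(p, l) = l*p
1/z(f(6, 4)*(-4 + (Q(B) - 1*(-2))), -99) = 1/15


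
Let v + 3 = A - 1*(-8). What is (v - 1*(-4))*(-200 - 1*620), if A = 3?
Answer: -9840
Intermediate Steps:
v = 8 (v = -3 + (3 - 1*(-8)) = -3 + (3 + 8) = -3 + 11 = 8)
(v - 1*(-4))*(-200 - 1*620) = (8 - 1*(-4))*(-200 - 1*620) = (8 + 4)*(-200 - 620) = 12*(-820) = -9840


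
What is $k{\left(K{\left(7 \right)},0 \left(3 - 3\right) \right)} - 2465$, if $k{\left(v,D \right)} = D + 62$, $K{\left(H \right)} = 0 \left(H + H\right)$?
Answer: $-2403$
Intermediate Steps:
$K{\left(H \right)} = 0$ ($K{\left(H \right)} = 0 \cdot 2 H = 0$)
$k{\left(v,D \right)} = 62 + D$
$k{\left(K{\left(7 \right)},0 \left(3 - 3\right) \right)} - 2465 = \left(62 + 0 \left(3 - 3\right)\right) - 2465 = \left(62 + 0 \cdot 0\right) - 2465 = \left(62 + 0\right) - 2465 = 62 - 2465 = -2403$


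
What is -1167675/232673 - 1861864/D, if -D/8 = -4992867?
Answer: -5884196659534/1161705343491 ≈ -5.0651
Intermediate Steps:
D = 39942936 (D = -8*(-4992867) = 39942936)
-1167675/232673 - 1861864/D = -1167675/232673 - 1861864/39942936 = -1167675*1/232673 - 1861864*1/39942936 = -1167675/232673 - 232733/4992867 = -5884196659534/1161705343491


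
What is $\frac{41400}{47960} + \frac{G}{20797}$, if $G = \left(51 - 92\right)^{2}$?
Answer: $\frac{23540414}{24935603} \approx 0.94405$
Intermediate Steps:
$G = 1681$ ($G = \left(-41\right)^{2} = 1681$)
$\frac{41400}{47960} + \frac{G}{20797} = \frac{41400}{47960} + \frac{1681}{20797} = 41400 \cdot \frac{1}{47960} + 1681 \cdot \frac{1}{20797} = \frac{1035}{1199} + \frac{1681}{20797} = \frac{23540414}{24935603}$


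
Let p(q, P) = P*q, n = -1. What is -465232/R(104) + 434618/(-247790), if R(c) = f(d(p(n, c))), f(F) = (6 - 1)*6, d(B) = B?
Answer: -5764643791/371685 ≈ -15509.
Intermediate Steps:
f(F) = 30 (f(F) = 5*6 = 30)
R(c) = 30
-465232/R(104) + 434618/(-247790) = -465232/30 + 434618/(-247790) = -465232*1/30 + 434618*(-1/247790) = -232616/15 - 217309/123895 = -5764643791/371685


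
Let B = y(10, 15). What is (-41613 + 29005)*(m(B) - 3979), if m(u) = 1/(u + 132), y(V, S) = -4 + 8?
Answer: 852841368/17 ≈ 5.0167e+7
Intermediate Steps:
y(V, S) = 4
B = 4
m(u) = 1/(132 + u)
(-41613 + 29005)*(m(B) - 3979) = (-41613 + 29005)*(1/(132 + 4) - 3979) = -12608*(1/136 - 3979) = -12608*(-541143/136) = 852841368/17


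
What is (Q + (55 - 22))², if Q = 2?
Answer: 1225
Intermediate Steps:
(Q + (55 - 22))² = (2 + (55 - 22))² = (2 + 33)² = 35² = 1225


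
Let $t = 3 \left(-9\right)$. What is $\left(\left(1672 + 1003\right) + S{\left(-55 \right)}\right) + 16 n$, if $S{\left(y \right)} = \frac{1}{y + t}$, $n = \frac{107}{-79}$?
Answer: $\frac{17188187}{6478} \approx 2653.3$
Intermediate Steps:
$t = -27$
$n = - \frac{107}{79}$ ($n = 107 \left(- \frac{1}{79}\right) = - \frac{107}{79} \approx -1.3544$)
$S{\left(y \right)} = \frac{1}{-27 + y}$ ($S{\left(y \right)} = \frac{1}{y - 27} = \frac{1}{-27 + y}$)
$\left(\left(1672 + 1003\right) + S{\left(-55 \right)}\right) + 16 n = \left(\left(1672 + 1003\right) + \frac{1}{-27 - 55}\right) + 16 \left(- \frac{107}{79}\right) = \left(2675 + \frac{1}{-82}\right) - \frac{1712}{79} = \left(2675 - \frac{1}{82}\right) - \frac{1712}{79} = \frac{219349}{82} - \frac{1712}{79} = \frac{17188187}{6478}$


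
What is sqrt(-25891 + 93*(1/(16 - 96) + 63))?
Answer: I*sqrt(8013265)/20 ≈ 141.54*I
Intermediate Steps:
sqrt(-25891 + 93*(1/(16 - 96) + 63)) = sqrt(-25891 + 93*(1/(-80) + 63)) = sqrt(-25891 + 93*(-1/80 + 63)) = sqrt(-25891 + 93*(5039/80)) = sqrt(-25891 + 468627/80) = sqrt(-1602653/80) = I*sqrt(8013265)/20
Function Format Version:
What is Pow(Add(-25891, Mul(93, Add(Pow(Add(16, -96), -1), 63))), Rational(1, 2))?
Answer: Mul(Rational(1, 20), I, Pow(8013265, Rational(1, 2))) ≈ Mul(141.54, I)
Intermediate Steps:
Pow(Add(-25891, Mul(93, Add(Pow(Add(16, -96), -1), 63))), Rational(1, 2)) = Pow(Add(-25891, Mul(93, Add(Pow(-80, -1), 63))), Rational(1, 2)) = Pow(Add(-25891, Mul(93, Add(Rational(-1, 80), 63))), Rational(1, 2)) = Pow(Add(-25891, Mul(93, Rational(5039, 80))), Rational(1, 2)) = Pow(Add(-25891, Rational(468627, 80)), Rational(1, 2)) = Pow(Rational(-1602653, 80), Rational(1, 2)) = Mul(Rational(1, 20), I, Pow(8013265, Rational(1, 2)))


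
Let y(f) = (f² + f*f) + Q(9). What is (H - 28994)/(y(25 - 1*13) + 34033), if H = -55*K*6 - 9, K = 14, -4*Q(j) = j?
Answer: -134492/137275 ≈ -0.97973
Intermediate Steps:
Q(j) = -j/4
y(f) = -9/4 + 2*f² (y(f) = (f² + f*f) - ¼*9 = (f² + f²) - 9/4 = 2*f² - 9/4 = -9/4 + 2*f²)
H = -4629 (H = -770*6 - 9 = -55*84 - 9 = -4620 - 9 = -4629)
(H - 28994)/(y(25 - 1*13) + 34033) = (-4629 - 28994)/((-9/4 + 2*(25 - 1*13)²) + 34033) = -33623/((-9/4 + 2*(25 - 13)²) + 34033) = -33623/((-9/4 + 2*12²) + 34033) = -33623/((-9/4 + 2*144) + 34033) = -33623/((-9/4 + 288) + 34033) = -33623/(1143/4 + 34033) = -33623/137275/4 = -33623*4/137275 = -134492/137275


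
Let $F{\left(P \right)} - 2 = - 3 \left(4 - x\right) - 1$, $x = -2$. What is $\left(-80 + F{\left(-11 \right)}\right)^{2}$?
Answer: $9409$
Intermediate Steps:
$F{\left(P \right)} = -17$ ($F{\left(P \right)} = 2 - \left(1 + 3 \left(4 - -2\right)\right) = 2 - \left(1 + 3 \left(4 + 2\right)\right) = 2 - 19 = -17$)
$\left(-80 + F{\left(-11 \right)}\right)^{2} = \left(-80 - 17\right)^{2} = \left(-97\right)^{2} = 9409$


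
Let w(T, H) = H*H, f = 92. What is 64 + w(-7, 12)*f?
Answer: 13312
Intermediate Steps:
w(T, H) = H**2
64 + w(-7, 12)*f = 64 + 12**2*92 = 64 + 144*92 = 64 + 13248 = 13312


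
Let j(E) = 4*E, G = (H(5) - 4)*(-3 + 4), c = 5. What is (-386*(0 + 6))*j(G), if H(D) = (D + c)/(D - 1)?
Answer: 13896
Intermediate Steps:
H(D) = (5 + D)/(-1 + D) (H(D) = (D + 5)/(D - 1) = (5 + D)/(-1 + D))
G = -3/2 (G = ((5 + 5)/(-1 + 5) - 4)*(-3 + 4) = (10/4 - 4)*1 = ((¼)*10 - 4)*1 = (5/2 - 4)*1 = -3/2*1 = -3/2 ≈ -1.5000)
(-386*(0 + 6))*j(G) = (-386*(0 + 6))*(4*(-3/2)) = -386*6*(-6) = -2316*(-6) = 13896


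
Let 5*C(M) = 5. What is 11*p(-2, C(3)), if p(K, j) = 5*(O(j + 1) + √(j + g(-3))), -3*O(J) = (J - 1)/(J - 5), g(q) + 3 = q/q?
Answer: 55/9 + 55*I ≈ 6.1111 + 55.0*I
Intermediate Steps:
C(M) = 1 (C(M) = (⅕)*5 = 1)
g(q) = -2 (g(q) = -3 + q/q = -3 + 1 = -2)
O(J) = -(-1 + J)/(3*(-5 + J)) (O(J) = -(J - 1)/(3*(J - 5)) = -(-1 + J)/(3*(-5 + J)))
p(K, j) = 5*√(-2 + j) - 5*j/(3*(-4 + j)) (p(K, j) = 5*((1 - (j + 1))/(3*(-5 + (j + 1))) + √(j - 2)) = 5*((1 - (1 + j))/(3*(-5 + (1 + j))) + √(-2 + j)) = 5*((1 + (-1 - j))/(3*(-4 + j)) + √(-2 + j)) = 5*((-j)/(3*(-4 + j)) + √(-2 + j)) = 5*(-j/(3*(-4 + j)) + √(-2 + j)) = 5*(√(-2 + j) - j/(3*(-4 + j))) = 5*√(-2 + j) - 5*j/(3*(-4 + j)))
11*p(-2, C(3)) = 11*(5*(-1*1 + 3*√(-2 + 1)*(-4 + 1))/(3*(-4 + 1))) = 11*((5/3)*(-1 + 3*√(-1)*(-3))/(-3)) = 11*((5/3)*(-⅓)*(-1 + 3*I*(-3))) = 11*((5/3)*(-⅓)*(-1 - 9*I)) = 11*(5/9 + 5*I) = 55/9 + 55*I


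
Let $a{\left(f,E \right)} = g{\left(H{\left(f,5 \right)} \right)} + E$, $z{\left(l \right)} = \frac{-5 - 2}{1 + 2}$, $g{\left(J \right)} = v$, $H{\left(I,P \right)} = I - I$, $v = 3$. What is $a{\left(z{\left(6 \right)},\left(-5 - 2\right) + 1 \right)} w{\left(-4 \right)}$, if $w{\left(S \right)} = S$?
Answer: $12$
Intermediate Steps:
$H{\left(I,P \right)} = 0$
$g{\left(J \right)} = 3$
$z{\left(l \right)} = - \frac{7}{3}$
$a{\left(f,E \right)} = 3 + E$
$a{\left(z{\left(6 \right)},\left(-5 - 2\right) + 1 \right)} w{\left(-4 \right)} = \left(3 + \left(\left(-5 - 2\right) + 1\right)\right) \left(-4\right) = \left(3 + \left(-7 + 1\right)\right) \left(-4\right) = \left(3 - 6\right) \left(-4\right) = \left(-3\right) \left(-4\right) = 12$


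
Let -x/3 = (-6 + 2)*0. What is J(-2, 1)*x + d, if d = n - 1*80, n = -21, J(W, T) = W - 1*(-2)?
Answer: -101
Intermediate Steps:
J(W, T) = 2 + W (J(W, T) = W + 2 = 2 + W)
x = 0 (x = -3*(-6 + 2)*0 = -(-12)*0 = -3*0 = 0)
d = -101 (d = -21 - 1*80 = -21 - 80 = -101)
J(-2, 1)*x + d = (2 - 2)*0 - 101 = 0*0 - 101 = 0 - 101 = -101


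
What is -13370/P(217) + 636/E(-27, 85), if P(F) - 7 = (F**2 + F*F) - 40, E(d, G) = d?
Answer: -4015814/169461 ≈ -23.698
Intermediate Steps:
P(F) = -33 + 2*F**2 (P(F) = 7 + ((F**2 + F*F) - 40) = 7 + ((F**2 + F**2) - 40) = 7 + (2*F**2 - 40) = 7 + (-40 + 2*F**2) = -33 + 2*F**2)
-13370/P(217) + 636/E(-27, 85) = -13370/(-33 + 2*217**2) + 636/(-27) = -13370/(-33 + 2*47089) + 636*(-1/27) = -13370/(-33 + 94178) - 212/9 = -13370/94145 - 212/9 = -13370*1/94145 - 212/9 = -2674/18829 - 212/9 = -4015814/169461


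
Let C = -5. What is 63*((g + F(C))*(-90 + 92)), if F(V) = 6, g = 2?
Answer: 1008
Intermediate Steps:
63*((g + F(C))*(-90 + 92)) = 63*((2 + 6)*(-90 + 92)) = 63*(8*2) = 63*16 = 1008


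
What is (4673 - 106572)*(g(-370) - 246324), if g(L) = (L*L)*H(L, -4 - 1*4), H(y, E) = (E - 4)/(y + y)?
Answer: 24873953496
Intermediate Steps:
H(y, E) = (-4 + E)/(2*y) (H(y, E) = (-4 + E)/((2*y)) = (-4 + E)*(1/(2*y)) = (-4 + E)/(2*y))
g(L) = -6*L (g(L) = (L*L)*((-4 + (-4 - 1*4))/(2*L)) = L**2*((-4 + (-4 - 4))/(2*L)) = L**2*((-4 - 8)/(2*L)) = L**2*((1/2)*(-12)/L) = L**2*(-6/L) = -6*L)
(4673 - 106572)*(g(-370) - 246324) = (4673 - 106572)*(-6*(-370) - 246324) = -101899*(2220 - 246324) = -101899*(-244104) = 24873953496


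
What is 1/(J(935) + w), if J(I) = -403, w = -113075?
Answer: -1/113478 ≈ -8.8123e-6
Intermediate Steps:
1/(J(935) + w) = 1/(-403 - 113075) = 1/(-113478) = -1/113478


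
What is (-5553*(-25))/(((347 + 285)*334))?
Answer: 138825/211088 ≈ 0.65766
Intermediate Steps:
(-5553*(-25))/(((347 + 285)*334)) = 138825/((632*334)) = 138825/211088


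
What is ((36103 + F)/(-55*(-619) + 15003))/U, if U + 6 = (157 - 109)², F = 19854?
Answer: 55957/112712304 ≈ 0.00049646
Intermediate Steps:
U = 2298 (U = -6 + (157 - 109)² = -6 + 48² = -6 + 2304 = 2298)
((36103 + F)/(-55*(-619) + 15003))/U = ((36103 + 19854)/(-55*(-619) + 15003))/2298 = (55957/(34045 + 15003))*(1/2298) = (55957/49048)*(1/2298) = 55957/112712304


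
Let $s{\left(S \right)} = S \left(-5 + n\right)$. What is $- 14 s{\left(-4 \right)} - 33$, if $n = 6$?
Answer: $23$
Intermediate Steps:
$s{\left(S \right)} = S$ ($s{\left(S \right)} = S \left(-5 + 6\right) = S 1 = S$)
$- 14 s{\left(-4 \right)} - 33 = \left(-14\right) \left(-4\right) - 33 = 56 - 33 = 23$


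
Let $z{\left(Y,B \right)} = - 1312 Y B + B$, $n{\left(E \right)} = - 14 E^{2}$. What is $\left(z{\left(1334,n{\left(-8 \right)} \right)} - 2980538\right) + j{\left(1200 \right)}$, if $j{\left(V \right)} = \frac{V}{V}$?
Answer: $1565204935$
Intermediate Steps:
$j{\left(V \right)} = 1$
$z{\left(Y,B \right)} = B - 1312 B Y$ ($z{\left(Y,B \right)} = - 1312 B Y + B = B - 1312 B Y$)
$\left(z{\left(1334,n{\left(-8 \right)} \right)} - 2980538\right) + j{\left(1200 \right)} = \left(- 14 \left(-8\right)^{2} \left(1 - 1750208\right) - 2980538\right) + 1 = \left(\left(-14\right) 64 \left(1 - 1750208\right) - 2980538\right) + 1 = \left(\left(-896\right) \left(-1750207\right) - 2980538\right) + 1 = \left(1568185472 - 2980538\right) + 1 = 1565204934 + 1 = 1565204935$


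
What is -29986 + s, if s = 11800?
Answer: -18186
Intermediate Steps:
-29986 + s = -29986 + 11800 = -18186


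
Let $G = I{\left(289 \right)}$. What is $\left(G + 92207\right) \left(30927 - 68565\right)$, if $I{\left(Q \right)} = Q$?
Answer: $-3481364448$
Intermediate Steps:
$G = 289$
$\left(G + 92207\right) \left(30927 - 68565\right) = \left(289 + 92207\right) \left(30927 - 68565\right) = 92496 \left(-37638\right) = -3481364448$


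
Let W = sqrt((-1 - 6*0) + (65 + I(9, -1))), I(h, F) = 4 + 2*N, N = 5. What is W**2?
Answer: 78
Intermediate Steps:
I(h, F) = 14 (I(h, F) = 4 + 2*5 = 4 + 10 = 14)
W = sqrt(78) (W = sqrt((-1 - 6*0) + (65 + 14)) = sqrt((-1 + 0) + 79) = sqrt(-1 + 79) = sqrt(78) ≈ 8.8318)
W**2 = (sqrt(78))**2 = 78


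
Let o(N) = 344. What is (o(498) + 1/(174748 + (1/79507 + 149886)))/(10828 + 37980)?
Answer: 8878872430523/1259767446826712 ≈ 0.0070480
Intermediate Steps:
(o(498) + 1/(174748 + (1/79507 + 149886)))/(10828 + 37980) = (344 + 1/(174748 + (1/79507 + 149886)))/(10828 + 37980) = (344 + 1/(174748 + (1/79507 + 149886)))/48808 = (344 + 1/(174748 + 11916986203/79507))*(1/48808) = (344 + 1/(25810675439/79507))*(1/48808) = (344 + 79507/25810675439)*(1/48808) = (8878872430523/25810675439)*(1/48808) = 8878872430523/1259767446826712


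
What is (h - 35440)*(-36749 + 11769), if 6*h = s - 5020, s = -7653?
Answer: 2814159370/3 ≈ 9.3805e+8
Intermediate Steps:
h = -12673/6 (h = (-7653 - 5020)/6 = (⅙)*(-12673) = -12673/6 ≈ -2112.2)
(h - 35440)*(-36749 + 11769) = (-12673/6 - 35440)*(-36749 + 11769) = -225313/6*(-24980) = 2814159370/3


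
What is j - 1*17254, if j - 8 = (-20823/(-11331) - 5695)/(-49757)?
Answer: -3241057028420/187932189 ≈ -17246.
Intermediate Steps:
j = 1524960586/187932189 (j = 8 + (-20823/(-11331) - 5695)/(-49757) = 8 + (-20823*(-1/11331) - 5695)*(-1/49757) = 8 + (6941/3777 - 5695)*(-1/49757) = 8 - 21503074/3777*(-1/49757) = 8 + 21503074/187932189 = 1524960586/187932189 ≈ 8.1144)
j - 1*17254 = 1524960586/187932189 - 1*17254 = 1524960586/187932189 - 17254 = -3241057028420/187932189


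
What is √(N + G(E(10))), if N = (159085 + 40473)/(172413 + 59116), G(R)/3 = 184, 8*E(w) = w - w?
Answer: √29636537632414/231529 ≈ 23.513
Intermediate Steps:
E(w) = 0 (E(w) = (w - w)/8 = (⅛)*0 = 0)
G(R) = 552 (G(R) = 3*184 = 552)
N = 199558/231529 ≈ 0.86191
√(N + G(E(10))) = √(199558/231529 + 552) = √(128003566/231529) = √29636537632414/231529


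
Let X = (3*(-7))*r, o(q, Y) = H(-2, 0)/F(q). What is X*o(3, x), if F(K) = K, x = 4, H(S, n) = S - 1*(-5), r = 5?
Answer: -105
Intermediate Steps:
H(S, n) = 5 + S (H(S, n) = S + 5 = 5 + S)
o(q, Y) = 3/q (o(q, Y) = (5 - 2)/q = 3/q)
X = -105 (X = (3*(-7))*5 = -21*5 = -105)
X*o(3, x) = -315/3 = -105*1 = -105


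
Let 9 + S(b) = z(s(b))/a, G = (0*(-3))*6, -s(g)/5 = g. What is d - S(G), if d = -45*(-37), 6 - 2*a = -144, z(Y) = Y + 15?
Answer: 8369/5 ≈ 1673.8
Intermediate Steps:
s(g) = -5*g
z(Y) = 15 + Y
a = 75 (a = 3 - ½*(-144) = 3 + 72 = 75)
G = 0 (G = 0*6 = 0)
S(b) = -44/5 - b/15 (S(b) = -9 + (15 - 5*b)/75 = -9 + (15 - 5*b)*(1/75) = -9 + (⅕ - b/15) = -44/5 - b/15)
d = 1665
d - S(G) = 1665 - (-44/5 - 1/15*0) = 1665 - (-44/5 + 0) = 1665 - 1*(-44/5) = 1665 + 44/5 = 8369/5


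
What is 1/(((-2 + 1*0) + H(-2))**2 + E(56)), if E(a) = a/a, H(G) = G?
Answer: 1/17 ≈ 0.058824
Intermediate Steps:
E(a) = 1
1/(((-2 + 1*0) + H(-2))**2 + E(56)) = 1/(((-2 + 1*0) - 2)**2 + 1) = 1/(((-2 + 0) - 2)**2 + 1) = 1/((-2 - 2)**2 + 1) = 1/((-4)**2 + 1) = 1/(16 + 1) = 1/17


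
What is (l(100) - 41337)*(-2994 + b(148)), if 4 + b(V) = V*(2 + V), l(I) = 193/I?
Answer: -39685800707/50 ≈ -7.9372e+8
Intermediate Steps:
b(V) = -4 + V*(2 + V)
(l(100) - 41337)*(-2994 + b(148)) = (193/100 - 41337)*(-2994 + (-4 + 148² + 2*148)) = (193*(1/100) - 41337)*(-2994 + (-4 + 21904 + 296)) = (193/100 - 41337)*(-2994 + 22196) = -4133507/100*19202 = -39685800707/50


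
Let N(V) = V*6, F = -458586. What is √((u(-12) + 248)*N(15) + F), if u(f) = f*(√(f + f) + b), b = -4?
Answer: 3*√(-47994 - 240*I*√6) ≈ 4.0251 - 657.24*I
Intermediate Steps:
N(V) = 6*V
u(f) = f*(-4 + √2*√f) (u(f) = f*(√(f + f) - 4) = f*(√(2*f) - 4) = f*(√2*√f - 4) = f*(-4 + √2*√f))
√((u(-12) + 248)*N(15) + F) = √(((-4*(-12) + √2*(-12)^(3/2)) + 248)*(6*15) - 458586) = √(((48 + √2*(-24*I*√3)) + 248)*90 - 458586) = √(((48 - 24*I*√6) + 248)*90 - 458586) = √((296 - 24*I*√6)*90 - 458586) = √((26640 - 2160*I*√6) - 458586) = √(-431946 - 2160*I*√6)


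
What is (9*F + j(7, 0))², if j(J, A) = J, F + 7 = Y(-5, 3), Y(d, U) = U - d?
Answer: 256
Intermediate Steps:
F = 1 (F = -7 + (3 - 1*(-5)) = -7 + (3 + 5) = -7 + 8 = 1)
(9*F + j(7, 0))² = (9*1 + 7)² = (9 + 7)² = 16² = 256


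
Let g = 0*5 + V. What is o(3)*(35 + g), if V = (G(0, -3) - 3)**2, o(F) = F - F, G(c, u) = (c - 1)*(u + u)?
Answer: 0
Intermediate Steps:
G(c, u) = 2*u*(-1 + c) (G(c, u) = (-1 + c)*(2*u) = 2*u*(-1 + c))
o(F) = 0
V = 9 (V = (2*(-3)*(-1 + 0) - 3)**2 = (2*(-3)*(-1) - 3)**2 = (6 - 3)**2 = 3**2 = 9)
g = 9 (g = 0*5 + 9 = 0 + 9 = 9)
o(3)*(35 + g) = 0*(35 + 9) = 0*44 = 0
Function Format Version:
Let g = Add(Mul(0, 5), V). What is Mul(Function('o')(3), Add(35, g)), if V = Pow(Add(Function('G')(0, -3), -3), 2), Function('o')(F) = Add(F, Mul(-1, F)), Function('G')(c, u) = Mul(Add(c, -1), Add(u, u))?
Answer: 0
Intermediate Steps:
Function('G')(c, u) = Mul(2, u, Add(-1, c)) (Function('G')(c, u) = Mul(Add(-1, c), Mul(2, u)) = Mul(2, u, Add(-1, c)))
Function('o')(F) = 0
V = 9 (V = Pow(Add(Mul(2, -3, Add(-1, 0)), -3), 2) = Pow(Add(Mul(2, -3, -1), -3), 2) = Pow(Add(6, -3), 2) = Pow(3, 2) = 9)
g = 9 (g = Add(Mul(0, 5), 9) = Add(0, 9) = 9)
Mul(Function('o')(3), Add(35, g)) = Mul(0, Add(35, 9)) = Mul(0, 44) = 0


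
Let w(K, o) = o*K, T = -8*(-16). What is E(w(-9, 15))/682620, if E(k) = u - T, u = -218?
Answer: -173/341310 ≈ -0.00050687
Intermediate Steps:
T = 128
w(K, o) = K*o
E(k) = -346 (E(k) = -218 - 1*128 = -218 - 128 = -346)
E(w(-9, 15))/682620 = -346/682620 = -346*1/682620 = -173/341310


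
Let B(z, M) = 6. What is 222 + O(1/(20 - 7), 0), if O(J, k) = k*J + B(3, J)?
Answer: 228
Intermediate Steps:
O(J, k) = 6 + J*k (O(J, k) = k*J + 6 = J*k + 6 = 6 + J*k)
222 + O(1/(20 - 7), 0) = 222 + (6 + 0/(20 - 7)) = 222 + (6 + 0/13) = 222 + (6 + (1/13)*0) = 222 + (6 + 0) = 222 + 6 = 228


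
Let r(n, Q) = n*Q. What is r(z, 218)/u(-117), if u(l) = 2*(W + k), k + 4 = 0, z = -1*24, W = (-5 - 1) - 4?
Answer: 1308/7 ≈ 186.86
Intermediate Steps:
W = -10 (W = -6 - 4 = -10)
z = -24
k = -4 (k = -4 + 0 = -4)
r(n, Q) = Q*n
u(l) = -28 (u(l) = 2*(-10 - 4) = 2*(-14) = -28)
r(z, 218)/u(-117) = (218*(-24))/(-28) = -5232*(-1/28) = 1308/7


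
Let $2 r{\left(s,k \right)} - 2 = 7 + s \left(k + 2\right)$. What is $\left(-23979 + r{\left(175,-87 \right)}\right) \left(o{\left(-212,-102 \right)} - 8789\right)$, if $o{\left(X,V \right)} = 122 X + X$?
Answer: $1095179380$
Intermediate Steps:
$o{\left(X,V \right)} = 123 X$
$r{\left(s,k \right)} = \frac{9}{2} + \frac{s \left(2 + k\right)}{2}$ ($r{\left(s,k \right)} = 1 + \frac{7 + s \left(k + 2\right)}{2} = 1 + \frac{7 + s \left(2 + k\right)}{2} = 1 + \left(\frac{7}{2} + \frac{s \left(2 + k\right)}{2}\right) = \frac{9}{2} + \frac{s \left(2 + k\right)}{2}$)
$\left(-23979 + r{\left(175,-87 \right)}\right) \left(o{\left(-212,-102 \right)} - 8789\right) = \left(-23979 + \left(\frac{9}{2} + 175 + \frac{1}{2} \left(-87\right) 175\right)\right) \left(123 \left(-212\right) - 8789\right) = \left(-23979 + \left(\frac{9}{2} + 175 - \frac{15225}{2}\right)\right) \left(-26076 - 8789\right) = \left(-23979 - 7433\right) \left(-34865\right) = \left(-31412\right) \left(-34865\right) = 1095179380$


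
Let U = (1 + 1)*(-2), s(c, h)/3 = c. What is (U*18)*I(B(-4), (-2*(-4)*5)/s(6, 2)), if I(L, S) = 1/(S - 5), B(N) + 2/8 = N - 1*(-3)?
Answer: 648/25 ≈ 25.920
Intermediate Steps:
s(c, h) = 3*c
B(N) = 11/4 + N (B(N) = -¼ + (N - 1*(-3)) = -¼ + (N + 3) = -¼ + (3 + N) = 11/4 + N)
U = -4 (U = 2*(-2) = -4)
I(L, S) = 1/(-5 + S)
(U*18)*I(B(-4), (-2*(-4)*5)/s(6, 2)) = (-4*18)/(-5 + (-2*(-4)*5)/((3*6))) = -72/(-5 + (8*5)/18) = -72/(-5 + 40*(1/18)) = -72/(-5 + 20/9) = -72/(-25/9) = -72*(-9/25) = 648/25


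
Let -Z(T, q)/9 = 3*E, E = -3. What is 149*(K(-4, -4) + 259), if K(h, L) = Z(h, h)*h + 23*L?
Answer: -23393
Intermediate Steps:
Z(T, q) = 81 (Z(T, q) = -27*(-3) = -9*(-9) = 81)
K(h, L) = 23*L + 81*h (K(h, L) = 81*h + 23*L = 23*L + 81*h)
149*(K(-4, -4) + 259) = 149*((23*(-4) + 81*(-4)) + 259) = 149*((-92 - 324) + 259) = 149*(-416 + 259) = 149*(-157) = -23393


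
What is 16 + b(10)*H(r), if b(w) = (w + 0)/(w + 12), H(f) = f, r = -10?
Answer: 126/11 ≈ 11.455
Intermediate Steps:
b(w) = w/(12 + w)
16 + b(10)*H(r) = 16 + (10/(12 + 10))*(-10) = 16 + (10/22)*(-10) = 16 + (10*(1/22))*(-10) = 16 + (5/11)*(-10) = 16 - 50/11 = 126/11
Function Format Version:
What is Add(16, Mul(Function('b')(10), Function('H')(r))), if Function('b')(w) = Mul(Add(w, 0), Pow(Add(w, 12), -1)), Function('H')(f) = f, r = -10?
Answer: Rational(126, 11) ≈ 11.455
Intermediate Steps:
Function('b')(w) = Mul(w, Pow(Add(12, w), -1))
Add(16, Mul(Function('b')(10), Function('H')(r))) = Add(16, Mul(Mul(10, Pow(Add(12, 10), -1)), -10)) = Add(16, Mul(Mul(10, Pow(22, -1)), -10)) = Add(16, Mul(Mul(10, Rational(1, 22)), -10)) = Add(16, Mul(Rational(5, 11), -10)) = Add(16, Rational(-50, 11)) = Rational(126, 11)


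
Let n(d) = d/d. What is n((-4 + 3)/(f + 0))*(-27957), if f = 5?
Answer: -27957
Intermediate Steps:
n(d) = 1
n((-4 + 3)/(f + 0))*(-27957) = 1*(-27957) = -27957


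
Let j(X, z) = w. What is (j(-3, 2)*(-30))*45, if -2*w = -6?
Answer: -4050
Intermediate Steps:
w = 3 (w = -½*(-6) = 3)
j(X, z) = 3
(j(-3, 2)*(-30))*45 = (3*(-30))*45 = -90*45 = -4050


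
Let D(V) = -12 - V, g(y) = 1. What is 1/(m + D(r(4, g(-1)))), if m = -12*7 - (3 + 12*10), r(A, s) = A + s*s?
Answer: -1/224 ≈ -0.0044643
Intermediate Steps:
r(A, s) = A + s**2
m = -207 (m = -84 - (3 + 120) = -84 - 1*123 = -84 - 123 = -207)
1/(m + D(r(4, g(-1)))) = 1/(-207 + (-12 - (4 + 1**2))) = 1/(-207 + (-12 - (4 + 1))) = 1/(-207 + (-12 - 1*5)) = 1/(-207 + (-12 - 5)) = 1/(-207 - 17) = 1/(-224) = -1/224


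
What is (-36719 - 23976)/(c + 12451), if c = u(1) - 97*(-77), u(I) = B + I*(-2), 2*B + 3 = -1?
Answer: -60695/19916 ≈ -3.0476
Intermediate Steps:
B = -2 (B = -3/2 + (½)*(-1) = -3/2 - ½ = -2)
u(I) = -2 - 2*I (u(I) = -2 + I*(-2) = -2 - 2*I)
c = 7465 (c = (-2 - 2*1) - 97*(-77) = (-2 - 2) + 7469 = -4 + 7469 = 7465)
(-36719 - 23976)/(c + 12451) = (-36719 - 23976)/(7465 + 12451) = -60695/19916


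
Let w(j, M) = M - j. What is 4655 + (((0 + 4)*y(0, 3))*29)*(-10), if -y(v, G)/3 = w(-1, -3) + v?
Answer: -2305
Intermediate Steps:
y(v, G) = 6 - 3*v (y(v, G) = -3*((-3 - 1*(-1)) + v) = -3*((-3 + 1) + v) = -3*(-2 + v) = 6 - 3*v)
4655 + (((0 + 4)*y(0, 3))*29)*(-10) = 4655 + (((0 + 4)*(6 - 3*0))*29)*(-10) = 4655 + ((4*(6 + 0))*29)*(-10) = 4655 + ((4*6)*29)*(-10) = 4655 + (24*29)*(-10) = 4655 + 696*(-10) = 4655 - 6960 = -2305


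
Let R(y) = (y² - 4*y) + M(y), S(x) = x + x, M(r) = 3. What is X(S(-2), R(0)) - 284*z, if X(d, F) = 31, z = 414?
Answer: -117545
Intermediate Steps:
S(x) = 2*x
R(y) = 3 + y² - 4*y (R(y) = (y² - 4*y) + 3 = 3 + y² - 4*y)
X(S(-2), R(0)) - 284*z = 31 - 284*414 = 31 - 117576 = -117545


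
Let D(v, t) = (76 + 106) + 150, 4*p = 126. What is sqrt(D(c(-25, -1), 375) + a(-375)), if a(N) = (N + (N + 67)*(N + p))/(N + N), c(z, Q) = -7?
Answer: sqrt(478590)/50 ≈ 13.836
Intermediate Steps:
p = 63/2 (p = (1/4)*126 = 63/2 ≈ 31.500)
a(N) = (N + (67 + N)*(63/2 + N))/(2*N) (a(N) = (N + (N + 67)*(N + 63/2))/(N + N) = (N + (67 + N)*(63/2 + N))/((2*N)) = (N + (67 + N)*(63/2 + N))*(1/(2*N)) = (N + (67 + N)*(63/2 + N))/(2*N))
D(v, t) = 332 (D(v, t) = 182 + 150 = 332)
sqrt(D(c(-25, -1), 375) + a(-375)) = sqrt(332 + (1/4)*(4221 - 375*(199 + 2*(-375)))/(-375)) = sqrt(332 + (1/4)*(-1/375)*(4221 - 375*(199 - 750))) = sqrt(332 + (1/4)*(-1/375)*(4221 - 375*(-551))) = sqrt(332 + (1/4)*(-1/375)*(4221 + 206625)) = sqrt(332 + (1/4)*(-1/375)*210846) = sqrt(332 - 35141/250) = sqrt(47859/250) = sqrt(478590)/50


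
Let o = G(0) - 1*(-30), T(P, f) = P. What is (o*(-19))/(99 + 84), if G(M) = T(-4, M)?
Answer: -494/183 ≈ -2.6995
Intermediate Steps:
G(M) = -4
o = 26 (o = -4 - 1*(-30) = -4 + 30 = 26)
(o*(-19))/(99 + 84) = (26*(-19))/(99 + 84) = -494/183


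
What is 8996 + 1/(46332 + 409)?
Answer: 420482037/46741 ≈ 8996.0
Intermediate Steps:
8996 + 1/(46332 + 409) = 8996 + 1/46741 = 420482037/46741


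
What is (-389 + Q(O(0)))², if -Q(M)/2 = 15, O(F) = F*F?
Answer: 175561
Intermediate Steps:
O(F) = F²
Q(M) = -30 (Q(M) = -2*15 = -30)
(-389 + Q(O(0)))² = (-389 - 30)² = (-419)² = 175561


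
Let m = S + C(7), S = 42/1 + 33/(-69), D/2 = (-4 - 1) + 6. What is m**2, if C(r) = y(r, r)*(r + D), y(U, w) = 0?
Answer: 912025/529 ≈ 1724.1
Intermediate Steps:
D = 2 (D = 2*((-4 - 1) + 6) = 2*(-5 + 6) = 2*1 = 2)
S = 955/23 (S = 42*1 + 33*(-1/69) = 42 - 11/23 = 955/23 ≈ 41.522)
C(r) = 0 (C(r) = 0*(r + 2) = 0*(2 + r) = 0)
m = 955/23 (m = 955/23 + 0 = 955/23 ≈ 41.522)
m**2 = (955/23)**2 = 912025/529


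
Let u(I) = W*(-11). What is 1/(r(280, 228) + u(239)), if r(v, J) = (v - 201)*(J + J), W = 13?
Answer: 1/35881 ≈ 2.7870e-5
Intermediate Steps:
r(v, J) = 2*J*(-201 + v) (r(v, J) = (-201 + v)*(2*J) = 2*J*(-201 + v))
u(I) = -143 (u(I) = 13*(-11) = -143)
1/(r(280, 228) + u(239)) = 1/(2*228*(-201 + 280) - 143) = 1/(2*228*79 - 143) = 1/(36024 - 143) = 1/35881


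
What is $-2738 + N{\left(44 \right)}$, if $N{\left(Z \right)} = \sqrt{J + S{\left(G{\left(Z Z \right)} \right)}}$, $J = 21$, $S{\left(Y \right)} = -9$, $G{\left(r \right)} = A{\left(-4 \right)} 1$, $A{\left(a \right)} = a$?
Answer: $-2738 + 2 \sqrt{3} \approx -2734.5$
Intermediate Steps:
$G{\left(r \right)} = -4$ ($G{\left(r \right)} = \left(-4\right) 1 = -4$)
$N{\left(Z \right)} = 2 \sqrt{3}$ ($N{\left(Z \right)} = \sqrt{21 - 9} = \sqrt{12} = 2 \sqrt{3}$)
$-2738 + N{\left(44 \right)} = -2738 + 2 \sqrt{3}$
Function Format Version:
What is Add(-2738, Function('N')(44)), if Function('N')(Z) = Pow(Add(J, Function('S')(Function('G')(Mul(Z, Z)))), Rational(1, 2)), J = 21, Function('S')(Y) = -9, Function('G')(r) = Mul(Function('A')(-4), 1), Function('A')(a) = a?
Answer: Add(-2738, Mul(2, Pow(3, Rational(1, 2)))) ≈ -2734.5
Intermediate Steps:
Function('G')(r) = -4 (Function('G')(r) = Mul(-4, 1) = -4)
Function('N')(Z) = Mul(2, Pow(3, Rational(1, 2))) (Function('N')(Z) = Pow(Add(21, -9), Rational(1, 2)) = Pow(12, Rational(1, 2)) = Mul(2, Pow(3, Rational(1, 2))))
Add(-2738, Function('N')(44)) = Add(-2738, Mul(2, Pow(3, Rational(1, 2))))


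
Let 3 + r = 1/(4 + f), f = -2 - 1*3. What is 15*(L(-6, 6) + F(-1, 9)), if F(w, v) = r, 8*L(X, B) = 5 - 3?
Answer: -225/4 ≈ -56.250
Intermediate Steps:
f = -5 (f = -2 - 3 = -5)
L(X, B) = 1/4 (L(X, B) = (5 - 3)/8 = (1/8)*2 = 1/4)
r = -4 (r = -3 + 1/(4 - 5) = -3 + 1/(-1) = -3 - 1 = -4)
F(w, v) = -4
15*(L(-6, 6) + F(-1, 9)) = 15*(1/4 - 4) = 15*(-15/4) = -225/4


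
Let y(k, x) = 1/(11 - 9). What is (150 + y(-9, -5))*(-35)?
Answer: -10535/2 ≈ -5267.5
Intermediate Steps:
y(k, x) = ½ (y(k, x) = 1/2 = ½)
(150 + y(-9, -5))*(-35) = (150 + ½)*(-35) = (301/2)*(-35) = -10535/2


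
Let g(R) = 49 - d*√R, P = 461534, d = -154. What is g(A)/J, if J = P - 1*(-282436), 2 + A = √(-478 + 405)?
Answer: 49/743970 + 77*√(-2 + I*√73)/371985 ≈ 0.00044684 + 0.00048046*I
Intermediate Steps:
A = -2 + I*√73 (A = -2 + √(-478 + 405) = -2 + √(-73) = -2 + I*√73 ≈ -2.0 + 8.544*I)
J = 743970 (J = 461534 - 1*(-282436) = 461534 + 282436 = 743970)
g(R) = 49 + 154*√R (g(R) = 49 - (-154)*√R = 49 + 154*√R)
g(A)/J = (49 + 154*√(-2 + I*√73))/743970 = (49 + 154*√(-2 + I*√73))*(1/743970) = 49/743970 + 77*√(-2 + I*√73)/371985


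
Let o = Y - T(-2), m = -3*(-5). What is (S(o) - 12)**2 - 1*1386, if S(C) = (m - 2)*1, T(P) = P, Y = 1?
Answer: -1385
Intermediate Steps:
m = 15
o = 3 (o = 1 - 1*(-2) = 1 + 2 = 3)
S(C) = 13 (S(C) = (15 - 2)*1 = 13*1 = 13)
(S(o) - 12)**2 - 1*1386 = (13 - 12)**2 - 1*1386 = 1**2 - 1386 = 1 - 1386 = -1385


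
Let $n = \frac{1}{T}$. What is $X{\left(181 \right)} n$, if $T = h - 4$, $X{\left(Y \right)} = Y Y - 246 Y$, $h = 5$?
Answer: $-11765$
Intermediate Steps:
$X{\left(Y \right)} = Y^{2} - 246 Y$
$T = 1$ ($T = 5 - 4 = 1$)
$n = 1$ ($n = 1^{-1} = 1$)
$X{\left(181 \right)} n = 181 \left(-246 + 181\right) 1 = 181 \left(-65\right) 1 = \left(-11765\right) 1 = -11765$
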